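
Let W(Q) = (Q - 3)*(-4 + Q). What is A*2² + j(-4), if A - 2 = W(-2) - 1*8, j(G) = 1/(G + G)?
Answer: 767/8 ≈ 95.875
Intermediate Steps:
W(Q) = (-4 + Q)*(-3 + Q) (W(Q) = (-3 + Q)*(-4 + Q) = (-4 + Q)*(-3 + Q))
j(G) = 1/(2*G)
A = 24 (A = 2 + ((12 + (-2)² - 7*(-2)) - 1*8) = 2 + ((12 + 4 + 14) - 8) = 2 + (30 - 8) = 2 + 22 = 24)
A*2² + j(-4) = 24*2² + (½)/(-4) = 24*4 + (½)*(-¼) = 96 - ⅛ = 767/8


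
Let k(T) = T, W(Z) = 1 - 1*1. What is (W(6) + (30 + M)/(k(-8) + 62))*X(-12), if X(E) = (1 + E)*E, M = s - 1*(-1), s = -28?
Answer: 22/3 ≈ 7.3333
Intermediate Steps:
W(Z) = 0 (W(Z) = 1 - 1 = 0)
M = -27 (M = -28 - 1*(-1) = -28 + 1 = -27)
X(E) = E*(1 + E)
(W(6) + (30 + M)/(k(-8) + 62))*X(-12) = (0 + (30 - 27)/(-8 + 62))*(-12*(1 - 12)) = (0 + 3/54)*(-12*(-11)) = (0 + 3*(1/54))*132 = (0 + 1/18)*132 = (1/18)*132 = 22/3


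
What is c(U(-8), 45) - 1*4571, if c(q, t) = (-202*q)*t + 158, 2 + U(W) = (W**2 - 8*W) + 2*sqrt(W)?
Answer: -1149753 - 36360*I*sqrt(2) ≈ -1.1498e+6 - 51421.0*I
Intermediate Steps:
U(W) = -2 + W**2 - 8*W + 2*sqrt(W) (U(W) = -2 + ((W**2 - 8*W) + 2*sqrt(W)) = -2 + (W**2 - 8*W + 2*sqrt(W)) = -2 + W**2 - 8*W + 2*sqrt(W))
c(q, t) = 158 - 202*q*t (c(q, t) = -202*q*t + 158 = 158 - 202*q*t)
c(U(-8), 45) - 1*4571 = (158 - 202*(-2 + (-8)**2 - 8*(-8) + 2*sqrt(-8))*45) - 1*4571 = (158 - 202*(-2 + 64 + 64 + 2*(2*I*sqrt(2)))*45) - 4571 = (158 - 202*(-2 + 64 + 64 + 4*I*sqrt(2))*45) - 4571 = (158 - 202*(126 + 4*I*sqrt(2))*45) - 4571 = (158 + (-1145340 - 36360*I*sqrt(2))) - 4571 = (-1145182 - 36360*I*sqrt(2)) - 4571 = -1149753 - 36360*I*sqrt(2)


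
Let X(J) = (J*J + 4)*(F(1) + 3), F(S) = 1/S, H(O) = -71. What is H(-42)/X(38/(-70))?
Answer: -86975/21044 ≈ -4.1330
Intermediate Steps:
X(J) = 16 + 4*J² (X(J) = (J*J + 4)*(1/1 + 3) = (J² + 4)*(1 + 3) = (4 + J²)*4 = 16 + 4*J²)
H(-42)/X(38/(-70)) = -71/(16 + 4*(38/(-70))²) = -71/(16 + 4*(38*(-1/70))²) = -71/(16 + 4*(-19/35)²) = -71/(16 + 4*(361/1225)) = -71/(16 + 1444/1225) = -71/21044/1225 = -71*1225/21044 = -86975/21044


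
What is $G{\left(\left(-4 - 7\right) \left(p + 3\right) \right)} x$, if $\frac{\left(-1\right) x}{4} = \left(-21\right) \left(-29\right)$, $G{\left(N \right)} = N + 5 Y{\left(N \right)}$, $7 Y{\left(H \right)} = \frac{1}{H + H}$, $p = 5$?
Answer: $\frac{9432627}{44} \approx 2.1438 \cdot 10^{5}$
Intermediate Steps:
$Y{\left(H \right)} = \frac{1}{14 H}$ ($Y{\left(H \right)} = \frac{1}{7 \left(H + H\right)} = \frac{1}{7 \cdot 2 H} = \frac{\frac{1}{2} \frac{1}{H}}{7} = \frac{1}{14 H}$)
$G{\left(N \right)} = N + \frac{5}{14 N}$ ($G{\left(N \right)} = N + 5 \frac{1}{14 N} = N + \frac{5}{14 N}$)
$x = -2436$ ($x = - 4 \left(\left(-21\right) \left(-29\right)\right) = \left(-4\right) 609 = -2436$)
$G{\left(\left(-4 - 7\right) \left(p + 3\right) \right)} x = \left(\left(-4 - 7\right) \left(5 + 3\right) + \frac{5}{14 \left(-4 - 7\right) \left(5 + 3\right)}\right) \left(-2436\right) = \left(\left(-11\right) 8 + \frac{5}{14 \left(\left(-11\right) 8\right)}\right) \left(-2436\right) = \left(-88 + \frac{5}{14 \left(-88\right)}\right) \left(-2436\right) = \left(-88 + \frac{5}{14} \left(- \frac{1}{88}\right)\right) \left(-2436\right) = \left(-88 - \frac{5}{1232}\right) \left(-2436\right) = \left(- \frac{108421}{1232}\right) \left(-2436\right) = \frac{9432627}{44}$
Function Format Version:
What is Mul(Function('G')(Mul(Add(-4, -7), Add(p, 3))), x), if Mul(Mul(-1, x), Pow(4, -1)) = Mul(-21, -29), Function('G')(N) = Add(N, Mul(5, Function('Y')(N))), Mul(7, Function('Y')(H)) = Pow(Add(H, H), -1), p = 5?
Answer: Rational(9432627, 44) ≈ 2.1438e+5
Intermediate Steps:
Function('Y')(H) = Mul(Rational(1, 14), Pow(H, -1)) (Function('Y')(H) = Mul(Rational(1, 7), Pow(Add(H, H), -1)) = Mul(Rational(1, 7), Pow(Mul(2, H), -1)) = Mul(Rational(1, 7), Mul(Rational(1, 2), Pow(H, -1))) = Mul(Rational(1, 14), Pow(H, -1)))
Function('G')(N) = Add(N, Mul(Rational(5, 14), Pow(N, -1))) (Function('G')(N) = Add(N, Mul(5, Mul(Rational(1, 14), Pow(N, -1)))) = Add(N, Mul(Rational(5, 14), Pow(N, -1))))
x = -2436 (x = Mul(-4, Mul(-21, -29)) = Mul(-4, 609) = -2436)
Mul(Function('G')(Mul(Add(-4, -7), Add(p, 3))), x) = Mul(Add(Mul(Add(-4, -7), Add(5, 3)), Mul(Rational(5, 14), Pow(Mul(Add(-4, -7), Add(5, 3)), -1))), -2436) = Mul(Add(Mul(-11, 8), Mul(Rational(5, 14), Pow(Mul(-11, 8), -1))), -2436) = Mul(Add(-88, Mul(Rational(5, 14), Pow(-88, -1))), -2436) = Mul(Add(-88, Mul(Rational(5, 14), Rational(-1, 88))), -2436) = Mul(Add(-88, Rational(-5, 1232)), -2436) = Mul(Rational(-108421, 1232), -2436) = Rational(9432627, 44)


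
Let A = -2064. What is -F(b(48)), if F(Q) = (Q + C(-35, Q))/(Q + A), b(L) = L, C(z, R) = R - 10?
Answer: 43/1008 ≈ 0.042659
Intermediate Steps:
C(z, R) = -10 + R
F(Q) = (-10 + 2*Q)/(-2064 + Q) (F(Q) = (Q + (-10 + Q))/(Q - 2064) = (-10 + 2*Q)/(-2064 + Q))
-F(b(48)) = -2*(-5 + 48)/(-2064 + 48) = -2*43/(-2016) = -2*(-1)*43/2016 = -1*(-43/1008) = 43/1008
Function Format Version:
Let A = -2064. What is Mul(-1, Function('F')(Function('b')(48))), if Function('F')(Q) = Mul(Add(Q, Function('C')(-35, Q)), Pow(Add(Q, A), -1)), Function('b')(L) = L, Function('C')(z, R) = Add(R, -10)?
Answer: Rational(43, 1008) ≈ 0.042659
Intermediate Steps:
Function('C')(z, R) = Add(-10, R)
Function('F')(Q) = Mul(Pow(Add(-2064, Q), -1), Add(-10, Mul(2, Q))) (Function('F')(Q) = Mul(Add(Q, Add(-10, Q)), Pow(Add(Q, -2064), -1)) = Mul(Add(-10, Mul(2, Q)), Pow(Add(-2064, Q), -1)) = Mul(Pow(Add(-2064, Q), -1), Add(-10, Mul(2, Q))))
Mul(-1, Function('F')(Function('b')(48))) = Mul(-1, Mul(2, Pow(Add(-2064, 48), -1), Add(-5, 48))) = Mul(-1, Mul(2, Pow(-2016, -1), 43)) = Mul(-1, Mul(2, Rational(-1, 2016), 43)) = Mul(-1, Rational(-43, 1008)) = Rational(43, 1008)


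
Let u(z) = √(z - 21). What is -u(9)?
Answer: -2*I*√3 ≈ -3.4641*I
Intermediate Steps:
u(z) = √(-21 + z)
-u(9) = -√(-21 + 9) = -√(-12) = -2*I*√3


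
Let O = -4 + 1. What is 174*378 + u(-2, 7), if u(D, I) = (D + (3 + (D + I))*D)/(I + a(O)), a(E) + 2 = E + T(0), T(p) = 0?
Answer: 65763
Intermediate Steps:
O = -3
a(E) = -2 + E (a(E) = -2 + (E + 0) = -2 + E)
u(D, I) = (D + D*(3 + D + I))/(-5 + I) (u(D, I) = (D + (3 + (D + I))*D)/(I + (-2 - 3)) = (D + (3 + D + I)*D)/(I - 5) = (D + D*(3 + D + I))/(-5 + I))
174*378 + u(-2, 7) = 174*378 - 2*(4 - 2 + 7)/(-5 + 7) = 65772 - 2*9/2 = 65772 - 2*1/2*9 = 65772 - 9 = 65763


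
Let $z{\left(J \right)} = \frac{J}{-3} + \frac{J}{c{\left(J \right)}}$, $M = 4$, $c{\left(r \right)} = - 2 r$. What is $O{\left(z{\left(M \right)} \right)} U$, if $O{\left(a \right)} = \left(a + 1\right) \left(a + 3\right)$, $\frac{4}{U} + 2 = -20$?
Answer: $\frac{35}{198} \approx 0.17677$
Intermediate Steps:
$U = - \frac{2}{11}$ ($U = \frac{4}{-2 - 20} = \frac{4}{-22} = 4 \left(- \frac{1}{22}\right) = - \frac{2}{11} \approx -0.18182$)
$z{\left(J \right)} = - \frac{1}{2} - \frac{J}{3}$ ($z{\left(J \right)} = \frac{J}{-3} + \frac{J}{\left(-2\right) J} = J \left(- \frac{1}{3}\right) + J \left(- \frac{1}{2 J}\right) = - \frac{J}{3} - \frac{1}{2} = - \frac{1}{2} - \frac{J}{3}$)
$O{\left(a \right)} = \left(1 + a\right) \left(3 + a\right)$
$O{\left(z{\left(M \right)} \right)} U = \left(3 + \left(- \frac{1}{2} - \frac{4}{3}\right)^{2} + 4 \left(- \frac{1}{2} - \frac{4}{3}\right)\right) \left(- \frac{2}{11}\right) = \left(3 + \left(- \frac{11}{6}\right)^{2} + 4 \left(- \frac{11}{6}\right)\right) \left(- \frac{2}{11}\right) = \left(3 + \frac{121}{36} - \frac{22}{3}\right) \left(- \frac{2}{11}\right) = \left(- \frac{35}{36}\right) \left(- \frac{2}{11}\right) = \frac{35}{198}$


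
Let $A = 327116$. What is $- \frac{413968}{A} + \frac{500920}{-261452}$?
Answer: $- \frac{17005731766}{5345320777} \approx -3.1814$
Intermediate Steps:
$- \frac{413968}{A} + \frac{500920}{-261452} = - \frac{413968}{327116} + \frac{500920}{-261452} = \left(-413968\right) \frac{1}{327116} + 500920 \left(- \frac{1}{261452}\right) = - \frac{103492}{81779} - \frac{125230}{65363} = - \frac{17005731766}{5345320777}$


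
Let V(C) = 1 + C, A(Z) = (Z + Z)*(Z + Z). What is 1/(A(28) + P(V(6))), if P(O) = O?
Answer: 1/3143 ≈ 0.00031817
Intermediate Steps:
A(Z) = 4*Z² (A(Z) = (2*Z)*(2*Z) = 4*Z²)
1/(A(28) + P(V(6))) = 1/(4*28² + (1 + 6)) = 1/(4*784 + 7) = 1/(3136 + 7) = 1/3143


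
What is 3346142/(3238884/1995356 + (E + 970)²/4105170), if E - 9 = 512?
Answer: 69215079007610540/44777796571 ≈ 1.5457e+6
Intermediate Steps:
E = 521 (E = 9 + 512 = 521)
3346142/(3238884/1995356 + (E + 970)²/4105170) = 3346142/(3238884/1995356 + (521 + 970)²/4105170) = 3346142/(3238884*(1/1995356) + 1491²*(1/4105170)) = 3346142/(73611/45349 + 2223081*(1/4105170)) = 3346142/(73611/45349 + 247009/456130) = 3346142/(44777796571/20685039370) = 3346142*(20685039370/44777796571) = 69215079007610540/44777796571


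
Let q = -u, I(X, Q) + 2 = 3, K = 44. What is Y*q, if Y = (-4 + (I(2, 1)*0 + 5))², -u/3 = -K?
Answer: -132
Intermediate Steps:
u = 132 (u = -(-3)*44 = -3*(-44) = 132)
I(X, Q) = 1 (I(X, Q) = -2 + 3 = 1)
q = -132 (q = -1*132 = -132)
Y = 1 (Y = (-4 + (1*0 + 5))² = (-4 + (0 + 5))² = (-4 + 5)² = 1² = 1)
Y*q = 1*(-132) = -132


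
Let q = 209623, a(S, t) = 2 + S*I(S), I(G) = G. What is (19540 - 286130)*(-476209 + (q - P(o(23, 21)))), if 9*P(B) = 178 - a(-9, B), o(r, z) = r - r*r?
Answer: 639647781710/9 ≈ 7.1072e+10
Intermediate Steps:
a(S, t) = 2 + S**2 (a(S, t) = 2 + S*S = 2 + S**2)
o(r, z) = r - r**2
P(B) = 95/9 (P(B) = (178 - (2 + (-9)**2))/9 = (178 - (2 + 81))/9 = (178 - 1*83)/9 = (178 - 83)/9 = (1/9)*95 = 95/9)
(19540 - 286130)*(-476209 + (q - P(o(23, 21)))) = (19540 - 286130)*(-476209 + (209623 - 1*95/9)) = -266590*(-476209 + (209623 - 95/9)) = -266590*(-476209 + 1886512/9) = -266590*(-2399369/9) = 639647781710/9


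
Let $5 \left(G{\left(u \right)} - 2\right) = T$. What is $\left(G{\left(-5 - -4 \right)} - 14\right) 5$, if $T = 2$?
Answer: $-58$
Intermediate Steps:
$G{\left(u \right)} = \frac{12}{5}$ ($G{\left(u \right)} = 2 + \frac{1}{5} \cdot 2 = 2 + \frac{2}{5} = \frac{12}{5}$)
$\left(G{\left(-5 - -4 \right)} - 14\right) 5 = \left(\frac{12}{5} - 14\right) 5 = \left(- \frac{58}{5}\right) 5 = -58$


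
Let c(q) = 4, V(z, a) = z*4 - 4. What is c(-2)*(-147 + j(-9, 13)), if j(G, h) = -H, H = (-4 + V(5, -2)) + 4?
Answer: -652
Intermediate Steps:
V(z, a) = -4 + 4*z (V(z, a) = 4*z - 4 = -4 + 4*z)
H = 16 (H = (-4 + (-4 + 4*5)) + 4 = (-4 + (-4 + 20)) + 4 = (-4 + 16) + 4 = 12 + 4 = 16)
j(G, h) = -16 (j(G, h) = -1*16 = -16)
c(-2)*(-147 + j(-9, 13)) = 4*(-147 - 16) = 4*(-163) = -652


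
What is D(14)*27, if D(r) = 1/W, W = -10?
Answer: -27/10 ≈ -2.7000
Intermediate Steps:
D(r) = -⅒ (D(r) = 1/(-10) = -⅒)
D(14)*27 = -⅒*27 = -27/10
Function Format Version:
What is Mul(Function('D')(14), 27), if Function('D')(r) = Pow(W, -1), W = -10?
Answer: Rational(-27, 10) ≈ -2.7000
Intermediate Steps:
Function('D')(r) = Rational(-1, 10) (Function('D')(r) = Pow(-10, -1) = Rational(-1, 10))
Mul(Function('D')(14), 27) = Mul(Rational(-1, 10), 27) = Rational(-27, 10)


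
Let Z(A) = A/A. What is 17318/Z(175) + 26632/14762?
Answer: 127837474/7381 ≈ 17320.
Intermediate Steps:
Z(A) = 1
17318/Z(175) + 26632/14762 = 17318/1 + 26632/14762 = 17318*1 + 26632*(1/14762) = 17318 + 13316/7381 = 127837474/7381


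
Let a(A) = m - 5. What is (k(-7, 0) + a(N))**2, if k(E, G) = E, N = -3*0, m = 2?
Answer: 100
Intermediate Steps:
N = 0
a(A) = -3 (a(A) = 2 - 5 = -3)
(k(-7, 0) + a(N))**2 = (-7 - 3)**2 = (-10)**2 = 100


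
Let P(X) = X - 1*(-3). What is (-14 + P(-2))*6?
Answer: -78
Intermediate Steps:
P(X) = 3 + X (P(X) = X + 3 = 3 + X)
(-14 + P(-2))*6 = (-14 + (3 - 2))*6 = (-14 + 1)*6 = -13*6 = -78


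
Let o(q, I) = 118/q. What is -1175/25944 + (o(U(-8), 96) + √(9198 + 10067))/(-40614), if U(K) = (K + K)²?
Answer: -1805519/39855872 - √19265/40614 ≈ -0.048719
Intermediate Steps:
U(K) = 4*K² (U(K) = (2*K)² = 4*K²)
-1175/25944 + (o(U(-8), 96) + √(9198 + 10067))/(-40614) = -1175/25944 + (118/((4*(-8)²)) + √(9198 + 10067))/(-40614) = -1175*1/25944 + (118/((4*64)) + √19265)*(-1/40614) = -25/552 + (118/256 + √19265)*(-1/40614) = -25/552 + (118*(1/256) + √19265)*(-1/40614) = -25/552 + (59/128 + √19265)*(-1/40614) = -25/552 + (-59/5198592 - √19265/40614) = -1805519/39855872 - √19265/40614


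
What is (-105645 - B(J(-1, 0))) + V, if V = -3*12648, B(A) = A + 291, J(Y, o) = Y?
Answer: -143879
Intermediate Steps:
B(A) = 291 + A
V = -37944
(-105645 - B(J(-1, 0))) + V = (-105645 - (291 - 1)) - 37944 = (-105645 - 1*290) - 37944 = (-105645 - 290) - 37944 = -105935 - 37944 = -143879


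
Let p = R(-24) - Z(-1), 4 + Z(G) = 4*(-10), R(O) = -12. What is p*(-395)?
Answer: -12640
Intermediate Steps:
Z(G) = -44 (Z(G) = -4 + 4*(-10) = -4 - 40 = -44)
p = 32 (p = -12 - 1*(-44) = -12 + 44 = 32)
p*(-395) = 32*(-395) = -12640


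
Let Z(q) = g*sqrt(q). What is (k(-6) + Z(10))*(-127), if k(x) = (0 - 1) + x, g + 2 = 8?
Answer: 889 - 762*sqrt(10) ≈ -1520.7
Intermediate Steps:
g = 6 (g = -2 + 8 = 6)
k(x) = -1 + x
Z(q) = 6*sqrt(q)
(k(-6) + Z(10))*(-127) = ((-1 - 6) + 6*sqrt(10))*(-127) = (-7 + 6*sqrt(10))*(-127) = 889 - 762*sqrt(10)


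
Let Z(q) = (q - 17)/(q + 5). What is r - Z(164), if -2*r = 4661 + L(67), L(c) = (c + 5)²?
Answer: -1664099/338 ≈ -4923.4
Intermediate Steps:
Z(q) = (-17 + q)/(5 + q)
L(c) = (5 + c)²
r = -9845/2 (r = -(4661 + (5 + 67)²)/2 = -(4661 + 72²)/2 = -(4661 + 5184)/2 = -½*9845 = -9845/2 ≈ -4922.5)
r - Z(164) = -9845/2 - (-17 + 164)/(5 + 164) = -9845/2 - 147/169 = -1664099/338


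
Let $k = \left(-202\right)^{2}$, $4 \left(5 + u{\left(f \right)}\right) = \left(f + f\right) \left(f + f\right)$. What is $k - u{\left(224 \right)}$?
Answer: $-9367$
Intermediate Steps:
$u{\left(f \right)} = -5 + f^{2}$ ($u{\left(f \right)} = -5 + \frac{\left(f + f\right) \left(f + f\right)}{4} = -5 + \frac{2 f 2 f}{4} = -5 + \frac{4 f^{2}}{4} = -5 + f^{2}$)
$k = 40804$
$k - u{\left(224 \right)} = 40804 - \left(-5 + 224^{2}\right) = 40804 - \left(-5 + 50176\right) = 40804 - 50171 = -9367$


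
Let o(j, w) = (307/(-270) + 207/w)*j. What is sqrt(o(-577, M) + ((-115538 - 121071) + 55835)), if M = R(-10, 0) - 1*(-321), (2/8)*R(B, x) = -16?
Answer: I*sqrt(96611170152570)/23130 ≈ 424.95*I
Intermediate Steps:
R(B, x) = -64 (R(B, x) = 4*(-16) = -64)
M = 257 (M = -64 - 1*(-321) = -64 + 321 = 257)
o(j, w) = j*(-307/270 + 207/w) (o(j, w) = (307*(-1/270) + 207/w)*j = (-307/270 + 207/w)*j = j*(-307/270 + 207/w))
sqrt(o(-577, M) + ((-115538 - 121071) + 55835)) = sqrt((1/270)*(-577)*(55890 - 307*257)/257 + ((-115538 - 121071) + 55835)) = sqrt((1/270)*(-577)*(1/257)*(55890 - 78899) + (-236609 + 55835)) = sqrt((1/270)*(-577)*(1/257)*(-23009) - 180774) = sqrt(13276193/69390 - 180774) = sqrt(-12530631667/69390) = I*sqrt(96611170152570)/23130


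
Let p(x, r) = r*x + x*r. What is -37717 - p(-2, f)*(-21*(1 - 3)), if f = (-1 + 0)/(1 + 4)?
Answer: -188753/5 ≈ -37751.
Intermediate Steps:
f = -⅕ (f = -1/5 = -1*⅕ = -⅕ ≈ -0.20000)
p(x, r) = 2*r*x (p(x, r) = r*x + r*x = 2*r*x)
-37717 - p(-2, f)*(-21*(1 - 3)) = -37717 - 2*(-⅕)*(-2)*(-21*(1 - 3)) = -37717 - 4*(-21*(-2))/5 = -37717 - 4*42/5 = -37717 - 1*168/5 = -37717 - 168/5 = -188753/5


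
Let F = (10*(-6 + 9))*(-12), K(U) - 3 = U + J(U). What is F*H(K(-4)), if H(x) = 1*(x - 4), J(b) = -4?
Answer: 3240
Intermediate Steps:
K(U) = -1 + U (K(U) = 3 + (U - 4) = 3 + (-4 + U) = -1 + U)
H(x) = -4 + x (H(x) = 1*(-4 + x) = -4 + x)
F = -360 (F = (10*3)*(-12) = 30*(-12) = -360)
F*H(K(-4)) = -360*(-4 + (-1 - 4)) = -360*(-4 - 5) = -360*(-9) = 3240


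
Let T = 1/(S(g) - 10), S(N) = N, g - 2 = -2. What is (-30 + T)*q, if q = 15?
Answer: -903/2 ≈ -451.50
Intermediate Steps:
g = 0 (g = 2 - 2 = 0)
T = -⅒ (T = 1/(0 - 10) = 1/(-10) = -⅒ ≈ -0.10000)
(-30 + T)*q = (-30 - ⅒)*15 = -301/10*15 = -903/2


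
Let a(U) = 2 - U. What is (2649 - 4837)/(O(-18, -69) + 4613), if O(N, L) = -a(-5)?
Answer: -1094/2303 ≈ -0.47503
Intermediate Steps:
O(N, L) = -7 (O(N, L) = -(2 - 1*(-5)) = -(2 + 5) = -1*7 = -7)
(2649 - 4837)/(O(-18, -69) + 4613) = (2649 - 4837)/(-7 + 4613) = -2188/4606 = -2188*1/4606 = -1094/2303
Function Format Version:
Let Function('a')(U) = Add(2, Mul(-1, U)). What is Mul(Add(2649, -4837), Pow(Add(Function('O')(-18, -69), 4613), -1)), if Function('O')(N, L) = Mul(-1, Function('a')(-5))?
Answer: Rational(-1094, 2303) ≈ -0.47503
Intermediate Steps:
Function('O')(N, L) = -7 (Function('O')(N, L) = Mul(-1, Add(2, Mul(-1, -5))) = Mul(-1, Add(2, 5)) = Mul(-1, 7) = -7)
Mul(Add(2649, -4837), Pow(Add(Function('O')(-18, -69), 4613), -1)) = Mul(Add(2649, -4837), Pow(Add(-7, 4613), -1)) = Mul(-2188, Pow(4606, -1)) = Mul(-2188, Rational(1, 4606)) = Rational(-1094, 2303)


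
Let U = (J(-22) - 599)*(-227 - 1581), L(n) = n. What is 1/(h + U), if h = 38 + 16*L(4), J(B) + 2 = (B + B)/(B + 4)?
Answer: 9/9740614 ≈ 9.2397e-7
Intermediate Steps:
J(B) = -2 + 2*B/(4 + B) (J(B) = -2 + (B + B)/(B + 4) = -2 + (2*B)/(4 + B) = -2 + 2*B/(4 + B))
U = 9739696/9 (U = (-8/(4 - 22) - 599)*(-227 - 1581) = (-8/(-18) - 599)*(-1808) = (-8*(-1/18) - 599)*(-1808) = (4/9 - 599)*(-1808) = -5387/9*(-1808) = 9739696/9 ≈ 1.0822e+6)
h = 102 (h = 38 + 16*4 = 38 + 64 = 102)
1/(h + U) = 1/(102 + 9739696/9) = 1/(9740614/9) = 9/9740614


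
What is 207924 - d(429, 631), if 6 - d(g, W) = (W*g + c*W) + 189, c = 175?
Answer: 589231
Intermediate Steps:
d(g, W) = -183 - 175*W - W*g (d(g, W) = 6 - ((W*g + 175*W) + 189) = 6 - ((175*W + W*g) + 189) = 6 - (189 + 175*W + W*g) = 6 + (-189 - 175*W - W*g) = -183 - 175*W - W*g)
207924 - d(429, 631) = 207924 - (-183 - 175*631 - 1*631*429) = 207924 - (-183 - 110425 - 270699) = 207924 - 1*(-381307) = 207924 + 381307 = 589231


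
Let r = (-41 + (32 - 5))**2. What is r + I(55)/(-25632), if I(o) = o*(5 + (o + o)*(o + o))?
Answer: 484233/2848 ≈ 170.03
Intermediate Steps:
I(o) = o*(5 + 4*o**2) (I(o) = o*(5 + (2*o)*(2*o)) = o*(5 + 4*o**2))
r = 196 (r = (-41 + 27)**2 = (-14)**2 = 196)
r + I(55)/(-25632) = 196 + (55*(5 + 4*55**2))/(-25632) = 196 + (55*(5 + 4*3025))*(-1/25632) = 196 + (55*(5 + 12100))*(-1/25632) = 196 + (55*12105)*(-1/25632) = 196 + 665775*(-1/25632) = 196 - 73975/2848 = 484233/2848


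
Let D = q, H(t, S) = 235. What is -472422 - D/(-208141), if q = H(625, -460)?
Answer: -98330387267/208141 ≈ -4.7242e+5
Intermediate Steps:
q = 235
D = 235
-472422 - D/(-208141) = -472422 - 235/(-208141) = -472422 - 235*(-1)/208141 = -472422 - 1*(-235/208141) = -472422 + 235/208141 = -98330387267/208141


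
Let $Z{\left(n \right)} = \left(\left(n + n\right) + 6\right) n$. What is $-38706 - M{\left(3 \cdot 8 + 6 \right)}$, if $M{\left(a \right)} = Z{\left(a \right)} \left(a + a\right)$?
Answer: $-157506$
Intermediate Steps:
$Z{\left(n \right)} = n \left(6 + 2 n\right)$ ($Z{\left(n \right)} = \left(2 n + 6\right) n = \left(6 + 2 n\right) n = n \left(6 + 2 n\right)$)
$M{\left(a \right)} = 4 a^{2} \left(3 + a\right)$ ($M{\left(a \right)} = 2 a \left(3 + a\right) \left(a + a\right) = 2 a \left(3 + a\right) 2 a = 4 a^{2} \left(3 + a\right)$)
$-38706 - M{\left(3 \cdot 8 + 6 \right)} = -38706 - 4 \left(3 \cdot 8 + 6\right)^{2} \left(3 + \left(3 \cdot 8 + 6\right)\right) = -38706 - 4 \left(24 + 6\right)^{2} \left(3 + \left(24 + 6\right)\right) = -38706 - 4 \cdot 30^{2} \left(3 + 30\right) = -38706 - 4 \cdot 900 \cdot 33 = -38706 - 118800 = -157506$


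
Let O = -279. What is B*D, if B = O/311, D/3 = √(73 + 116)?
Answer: -2511*√21/311 ≈ -37.000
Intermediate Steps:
D = 9*√21 (D = 3*√(73 + 116) = 3*√189 = 3*(3*√21) = 9*√21 ≈ 41.243)
B = -279/311 ≈ -0.89711
B*D = -2511*√21/311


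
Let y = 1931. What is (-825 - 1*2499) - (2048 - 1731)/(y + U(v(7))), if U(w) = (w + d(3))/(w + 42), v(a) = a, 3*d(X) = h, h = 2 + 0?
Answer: -943663719/283880 ≈ -3324.2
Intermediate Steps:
h = 2
d(X) = ⅔ (d(X) = (⅓)*2 = ⅔)
U(w) = (⅔ + w)/(42 + w) (U(w) = (w + ⅔)/(w + 42) = (⅔ + w)/(42 + w))
(-825 - 1*2499) - (2048 - 1731)/(y + U(v(7))) = (-825 - 1*2499) - (2048 - 1731)/(1931 + (⅔ + 7)/(42 + 7)) = (-825 - 2499) - 317/(1931 + (23/3)/49) = -3324 - 317/(1931 + (1/49)*(23/3)) = -3324 - 317/(1931 + 23/147) = -3324 - 317/283880/147 = -3324 - 317*147/283880 = -3324 - 1*46599/283880 = -3324 - 46599/283880 = -943663719/283880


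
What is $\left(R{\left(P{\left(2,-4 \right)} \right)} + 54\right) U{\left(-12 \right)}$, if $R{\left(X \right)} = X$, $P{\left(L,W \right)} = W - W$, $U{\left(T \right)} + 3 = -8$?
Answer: $-594$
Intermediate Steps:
$U{\left(T \right)} = -11$ ($U{\left(T \right)} = -3 - 8 = -11$)
$P{\left(L,W \right)} = 0$
$\left(R{\left(P{\left(2,-4 \right)} \right)} + 54\right) U{\left(-12 \right)} = \left(0 + 54\right) \left(-11\right) = 54 \left(-11\right) = -594$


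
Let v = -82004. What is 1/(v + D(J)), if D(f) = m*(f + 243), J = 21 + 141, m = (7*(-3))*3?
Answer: -1/107519 ≈ -9.3007e-6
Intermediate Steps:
m = -63 (m = -21*3 = -63)
J = 162
D(f) = -15309 - 63*f (D(f) = -63*(f + 243) = -63*(243 + f) = -15309 - 63*f)
1/(v + D(J)) = 1/(-82004 + (-15309 - 63*162)) = 1/(-82004 + (-15309 - 10206)) = 1/(-82004 - 25515) = 1/(-107519) = -1/107519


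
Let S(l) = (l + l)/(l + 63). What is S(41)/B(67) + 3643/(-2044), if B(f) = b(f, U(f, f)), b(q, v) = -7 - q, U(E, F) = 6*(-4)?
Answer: -3525517/1966328 ≈ -1.7929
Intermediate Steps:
U(E, F) = -24
S(l) = 2*l/(63 + l) (S(l) = (2*l)/(63 + l) = 2*l/(63 + l))
B(f) = -7 - f
S(41)/B(67) + 3643/(-2044) = (2*41/(63 + 41))/(-7 - 1*67) + 3643/(-2044) = (2*41/104)/(-7 - 67) + 3643*(-1/2044) = (2*41*(1/104))/(-74) - 3643/2044 = (41/52)*(-1/74) - 3643/2044 = -41/3848 - 3643/2044 = -3525517/1966328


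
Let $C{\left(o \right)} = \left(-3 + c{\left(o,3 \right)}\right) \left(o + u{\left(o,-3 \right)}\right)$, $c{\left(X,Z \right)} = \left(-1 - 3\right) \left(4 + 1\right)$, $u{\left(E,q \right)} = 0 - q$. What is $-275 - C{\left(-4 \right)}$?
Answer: $-298$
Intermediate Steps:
$u{\left(E,q \right)} = - q$
$c{\left(X,Z \right)} = -20$ ($c{\left(X,Z \right)} = \left(-4\right) 5 = -20$)
$C{\left(o \right)} = -69 - 23 o$ ($C{\left(o \right)} = \left(-3 - 20\right) \left(o - -3\right) = - 23 \left(o + 3\right) = - 23 \left(3 + o\right) = -69 - 23 o$)
$-275 - C{\left(-4 \right)} = -275 - \left(-69 - -92\right) = -275 - \left(-69 + 92\right) = -275 - 23 = -298$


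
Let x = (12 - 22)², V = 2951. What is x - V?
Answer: -2851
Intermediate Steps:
x = 100 (x = (-10)² = 100)
x - V = 100 - 1*2951 = 100 - 2951 = -2851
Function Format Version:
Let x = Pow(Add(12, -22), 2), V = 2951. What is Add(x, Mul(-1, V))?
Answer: -2851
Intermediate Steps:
x = 100 (x = Pow(-10, 2) = 100)
Add(x, Mul(-1, V)) = Add(100, Mul(-1, 2951)) = Add(100, -2951) = -2851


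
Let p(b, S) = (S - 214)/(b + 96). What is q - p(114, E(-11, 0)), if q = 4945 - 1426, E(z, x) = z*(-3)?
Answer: 739171/210 ≈ 3519.9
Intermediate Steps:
E(z, x) = -3*z
p(b, S) = (-214 + S)/(96 + b)
q = 3519
q - p(114, E(-11, 0)) = 3519 - (-214 - 3*(-11))/(96 + 114) = 3519 - (-214 + 33)/210 = 3519 - (-181)/210 = 3519 - 1*(-181/210) = 3519 + 181/210 = 739171/210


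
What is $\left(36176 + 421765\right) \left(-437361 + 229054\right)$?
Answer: $-95392315887$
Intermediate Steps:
$\left(36176 + 421765\right) \left(-437361 + 229054\right) = 457941 \left(-208307\right) = -95392315887$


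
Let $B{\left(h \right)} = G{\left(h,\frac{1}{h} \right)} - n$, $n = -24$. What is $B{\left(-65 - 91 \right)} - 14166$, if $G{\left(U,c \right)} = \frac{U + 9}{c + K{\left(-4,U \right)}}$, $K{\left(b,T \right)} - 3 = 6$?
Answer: $- \frac{19864158}{1403} \approx -14158.0$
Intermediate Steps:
$K{\left(b,T \right)} = 9$ ($K{\left(b,T \right)} = 3 + 6 = 9$)
$G{\left(U,c \right)} = \frac{9 + U}{9 + c}$ ($G{\left(U,c \right)} = \frac{U + 9}{c + 9} = \frac{9 + U}{9 + c}$)
$B{\left(h \right)} = 24 + \frac{9 + h}{9 + \frac{1}{h}}$ ($B{\left(h \right)} = \frac{9 + h}{9 + \frac{1}{h}} - -24 = \frac{9 + h}{9 + \frac{1}{h}} + 24 = 24 + \frac{9 + h}{9 + \frac{1}{h}}$)
$B{\left(-65 - 91 \right)} - 14166 = \frac{24 + \left(-65 - 91\right)^{2} + 225 \left(-65 - 91\right)}{1 + 9 \left(-65 - 91\right)} - 14166 = \frac{24 + \left(-156\right)^{2} + 225 \left(-156\right)}{1 + 9 \left(-156\right)} - 14166 = \frac{24 + 24336 - 35100}{1 - 1404} - 14166 = \frac{1}{-1403} \left(-10740\right) - 14166 = \left(- \frac{1}{1403}\right) \left(-10740\right) - 14166 = \frac{10740}{1403} - 14166 = - \frac{19864158}{1403}$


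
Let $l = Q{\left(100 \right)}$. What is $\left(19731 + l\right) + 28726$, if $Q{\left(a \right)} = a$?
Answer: $48557$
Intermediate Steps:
$l = 100$
$\left(19731 + l\right) + 28726 = \left(19731 + 100\right) + 28726 = 19831 + 28726 = 48557$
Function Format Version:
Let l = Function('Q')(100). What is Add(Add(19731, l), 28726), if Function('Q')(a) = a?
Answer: 48557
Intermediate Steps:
l = 100
Add(Add(19731, l), 28726) = Add(Add(19731, 100), 28726) = Add(19831, 28726) = 48557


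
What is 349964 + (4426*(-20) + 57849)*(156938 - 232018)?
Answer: 2303128644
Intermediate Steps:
349964 + (4426*(-20) + 57849)*(156938 - 232018) = 349964 + (-88520 + 57849)*(-75080) = 349964 - 30671*(-75080) = 349964 + 2302778680 = 2303128644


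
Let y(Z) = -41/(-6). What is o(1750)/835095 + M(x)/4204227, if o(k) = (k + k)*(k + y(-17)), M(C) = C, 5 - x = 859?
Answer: 5170145659924/702185789313 ≈ 7.3629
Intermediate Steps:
x = -854 (x = 5 - 1*859 = 5 - 859 = -854)
y(Z) = 41/6 (y(Z) = -41*(-⅙) = 41/6)
o(k) = 2*k*(41/6 + k) (o(k) = (k + k)*(k + 41/6) = (2*k)*(41/6 + k) = 2*k*(41/6 + k))
o(1750)/835095 + M(x)/4204227 = ((⅓)*1750*(41 + 6*1750))/835095 - 854/4204227 = ((⅓)*1750*(41 + 10500))*(1/835095) - 854*1/4204227 = ((⅓)*1750*10541)*(1/835095) - 854/4204227 = (18446750/3)*(1/835095) - 854/4204227 = 3689350/501057 - 854/4204227 = 5170145659924/702185789313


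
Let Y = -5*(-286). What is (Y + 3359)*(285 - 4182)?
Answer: -18662733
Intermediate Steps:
Y = 1430
(Y + 3359)*(285 - 4182) = (1430 + 3359)*(285 - 4182) = 4789*(-3897) = -18662733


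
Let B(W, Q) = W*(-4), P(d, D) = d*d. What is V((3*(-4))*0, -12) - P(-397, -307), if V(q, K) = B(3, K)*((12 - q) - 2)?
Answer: -157729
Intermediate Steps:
P(d, D) = d**2
B(W, Q) = -4*W
V(q, K) = -120 + 12*q (V(q, K) = (-4*3)*((12 - q) - 2) = -12*(10 - q) = -120 + 12*q)
V((3*(-4))*0, -12) - P(-397, -307) = (-120 + 12*((3*(-4))*0)) - 1*(-397)**2 = (-120 + 12*(-12*0)) - 1*157609 = (-120 + 12*0) - 157609 = (-120 + 0) - 157609 = -120 - 157609 = -157729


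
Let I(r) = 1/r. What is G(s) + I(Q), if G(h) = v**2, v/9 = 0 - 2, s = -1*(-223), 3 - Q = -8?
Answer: 3565/11 ≈ 324.09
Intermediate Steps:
Q = 11 (Q = 3 - 1*(-8) = 3 + 8 = 11)
s = 223
v = -18 (v = 9*(0 - 2) = 9*(-2) = -18)
G(h) = 324 (G(h) = (-18)**2 = 324)
G(s) + I(Q) = 324 + 1/11 = 3565/11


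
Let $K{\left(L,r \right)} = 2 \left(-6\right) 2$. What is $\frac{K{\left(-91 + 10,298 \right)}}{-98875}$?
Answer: $\frac{24}{98875} \approx 0.00024273$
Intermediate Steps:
$K{\left(L,r \right)} = -24$ ($K{\left(L,r \right)} = \left(-12\right) 2 = -24$)
$\frac{K{\left(-91 + 10,298 \right)}}{-98875} = - \frac{24}{-98875} = \left(-24\right) \left(- \frac{1}{98875}\right) = \frac{24}{98875}$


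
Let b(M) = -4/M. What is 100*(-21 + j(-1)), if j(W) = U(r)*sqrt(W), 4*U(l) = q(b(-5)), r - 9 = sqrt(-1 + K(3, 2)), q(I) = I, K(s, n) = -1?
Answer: -2100 + 20*I ≈ -2100.0 + 20.0*I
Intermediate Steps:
r = 9 + I*sqrt(2) (r = 9 + sqrt(-1 - 1) = 9 + sqrt(-2) = 9 + I*sqrt(2) ≈ 9.0 + 1.4142*I)
U(l) = 1/5 (U(l) = (-4/(-5))/4 = (-4*(-1/5))/4 = (1/4)*(4/5) = 1/5)
j(W) = sqrt(W)/5
100*(-21 + j(-1)) = 100*(-21 + sqrt(-1)/5) = 100*(-21 + I/5) = -2100 + 20*I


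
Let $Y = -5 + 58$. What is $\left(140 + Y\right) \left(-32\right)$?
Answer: $-6176$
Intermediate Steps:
$Y = 53$
$\left(140 + Y\right) \left(-32\right) = \left(140 + 53\right) \left(-32\right) = 193 \left(-32\right) = -6176$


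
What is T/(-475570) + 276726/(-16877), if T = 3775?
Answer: -26333258899/1605238978 ≈ -16.405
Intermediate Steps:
T/(-475570) + 276726/(-16877) = 3775/(-475570) + 276726/(-16877) = 3775*(-1/475570) + 276726*(-1/16877) = -755/95114 - 276726/16877 = -26333258899/1605238978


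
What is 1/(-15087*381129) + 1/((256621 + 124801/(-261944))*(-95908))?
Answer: -1988289494205649/9267648865209045184355433 ≈ -2.1454e-10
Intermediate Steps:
1/(-15087*381129) + 1/((256621 + 124801/(-261944))*(-95908)) = -1/15087*1/381129 - 1/95908/(256621 + 124801*(-1/261944)) = -1/5750093223 - 1/95908/(256621 - 124801/261944) = -1/5750093223 - 1/95908/(67220206423/261944) = -1/5750093223 + (261944/67220206423)*(-1/95908) = -1/5750093223 - 65486/1611738889404271 = -1988289494205649/9267648865209045184355433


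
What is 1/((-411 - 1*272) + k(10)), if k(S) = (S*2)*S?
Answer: -1/483 ≈ -0.0020704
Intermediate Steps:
k(S) = 2*S**2 (k(S) = (2*S)*S = 2*S**2)
1/((-411 - 1*272) + k(10)) = 1/((-411 - 1*272) + 2*10**2) = 1/((-411 - 272) + 2*100) = 1/(-683 + 200) = 1/(-483) = -1/483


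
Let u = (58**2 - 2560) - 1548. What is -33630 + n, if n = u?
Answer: -34374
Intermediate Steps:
u = -744 (u = (3364 - 2560) - 1548 = 804 - 1548 = -744)
n = -744
-33630 + n = -33630 - 744 = -34374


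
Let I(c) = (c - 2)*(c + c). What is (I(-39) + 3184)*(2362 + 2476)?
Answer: 30876116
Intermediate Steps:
I(c) = 2*c*(-2 + c) (I(c) = (-2 + c)*(2*c) = 2*c*(-2 + c))
(I(-39) + 3184)*(2362 + 2476) = (2*(-39)*(-2 - 39) + 3184)*(2362 + 2476) = (2*(-39)*(-41) + 3184)*4838 = (3198 + 3184)*4838 = 6382*4838 = 30876116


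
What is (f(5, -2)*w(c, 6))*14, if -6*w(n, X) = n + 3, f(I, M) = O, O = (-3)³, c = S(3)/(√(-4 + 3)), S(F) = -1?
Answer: 189 + 63*I ≈ 189.0 + 63.0*I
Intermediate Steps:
c = I (c = -1/(√(-4 + 3)) = -1/(√(-1)) = -1/I = -(-1)*I = I ≈ 1.0*I)
O = -27
f(I, M) = -27
w(n, X) = -½ - n/6 (w(n, X) = -(n + 3)/6 = -(3 + n)/6 = -½ - n/6)
(f(5, -2)*w(c, 6))*14 = -27*(-½ - I/6)*14 = (27/2 + 9*I/2)*14 = 189 + 63*I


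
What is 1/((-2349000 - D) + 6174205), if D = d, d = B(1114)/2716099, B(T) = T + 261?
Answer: 2716099/10389635473920 ≈ 2.6142e-7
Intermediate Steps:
B(T) = 261 + T
d = 1375/2716099 (d = (261 + 1114)/2716099 = 1375*(1/2716099) = 1375/2716099 ≈ 0.00050624)
D = 1375/2716099 ≈ 0.00050624
1/((-2349000 - D) + 6174205) = 1/((-2349000 - 1*1375/2716099) + 6174205) = 1/((-2349000 - 1375/2716099) + 6174205) = 1/(-6380116552375/2716099 + 6174205) = 1/(10389635473920/2716099) = 2716099/10389635473920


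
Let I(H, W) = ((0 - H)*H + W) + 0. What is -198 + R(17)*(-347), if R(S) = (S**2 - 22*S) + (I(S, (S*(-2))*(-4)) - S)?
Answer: 88287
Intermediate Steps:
I(H, W) = W - H**2 (I(H, W) = ((-H)*H + W) + 0 = (-H**2 + W) + 0 = (W - H**2) + 0 = W - H**2)
R(S) = -15*S (R(S) = (S**2 - 22*S) + (((S*(-2))*(-4) - S**2) - S) = (S**2 - 22*S) + ((-2*S*(-4) - S**2) - S) = (S**2 - 22*S) + ((8*S - S**2) - S) = (S**2 - 22*S) + ((-S**2 + 8*S) - S) = (S**2 - 22*S) + (-S**2 + 7*S) = -15*S)
-198 + R(17)*(-347) = -198 - 15*17*(-347) = -198 - 255*(-347) = -198 + 88485 = 88287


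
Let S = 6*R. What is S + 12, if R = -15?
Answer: -78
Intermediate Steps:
S = -90 (S = 6*(-15) = -90)
S + 12 = -90 + 12 = -78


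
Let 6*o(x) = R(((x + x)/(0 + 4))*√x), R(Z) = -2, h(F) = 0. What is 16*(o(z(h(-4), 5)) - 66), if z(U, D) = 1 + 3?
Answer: -3184/3 ≈ -1061.3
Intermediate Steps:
z(U, D) = 4
o(x) = -⅓ (o(x) = (⅙)*(-2) = -⅓)
16*(o(z(h(-4), 5)) - 66) = 16*(-⅓ - 66) = 16*(-199/3) = -3184/3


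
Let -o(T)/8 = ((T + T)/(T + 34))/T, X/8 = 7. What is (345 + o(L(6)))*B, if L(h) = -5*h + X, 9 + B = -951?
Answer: -330944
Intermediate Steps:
B = -960 (B = -9 - 951 = -960)
X = 56 (X = 8*7 = 56)
L(h) = 56 - 5*h (L(h) = -5*h + 56 = 56 - 5*h)
o(T) = -16/(34 + T) (o(T) = -8*(T + T)/(T + 34)/T = -8*(2*T)/(34 + T)/T = -8*2*T/(34 + T)/T = -16/(34 + T))
(345 + o(L(6)))*B = (345 - 16/(34 + (56 - 5*6)))*(-960) = (345 - 16/(34 + (56 - 30)))*(-960) = (345 - 16/(34 + 26))*(-960) = (345 - 16/60)*(-960) = (345 - 16*1/60)*(-960) = (345 - 4/15)*(-960) = (5171/15)*(-960) = -330944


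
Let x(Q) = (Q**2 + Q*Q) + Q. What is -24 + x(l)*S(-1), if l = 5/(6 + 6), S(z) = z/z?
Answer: -1673/72 ≈ -23.236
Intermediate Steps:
S(z) = 1
l = 5/12 ≈ 0.41667
x(Q) = Q + 2*Q**2 (x(Q) = (Q**2 + Q**2) + Q = 2*Q**2 + Q = Q + 2*Q**2)
-24 + x(l)*S(-1) = -24 + (5*(1 + 2*(5/12))/12)*1 = -24 + (5*(1 + 5/6)/12)*1 = -24 + ((5/12)*(11/6))*1 = -24 + (55/72)*1 = -24 + 55/72 = -1673/72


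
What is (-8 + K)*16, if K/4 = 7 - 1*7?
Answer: -128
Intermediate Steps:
K = 0 (K = 4*(7 - 1*7) = 4*(7 - 7) = 4*0 = 0)
(-8 + K)*16 = (-8 + 0)*16 = -8*16 = -128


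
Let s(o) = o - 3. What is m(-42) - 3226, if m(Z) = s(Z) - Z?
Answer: -3229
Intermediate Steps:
s(o) = -3 + o
m(Z) = -3 (m(Z) = (-3 + Z) - Z = -3)
m(-42) - 3226 = -3 - 3226 = -3229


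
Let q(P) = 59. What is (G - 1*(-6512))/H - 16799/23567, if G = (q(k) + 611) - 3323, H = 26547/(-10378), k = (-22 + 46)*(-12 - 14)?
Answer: -944273723087/625633149 ≈ -1509.3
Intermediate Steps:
k = -624 (k = 24*(-26) = -624)
H = -26547/10378 (H = 26547*(-1/10378) = -26547/10378 ≈ -2.5580)
G = -2653 (G = (59 + 611) - 3323 = 670 - 3323 = -2653)
(G - 1*(-6512))/H - 16799/23567 = (-2653 - 1*(-6512))/(-26547/10378) - 16799/23567 = (-2653 + 6512)*(-10378/26547) - 16799*1/23567 = 3859*(-10378/26547) - 16799/23567 = -40048702/26547 - 16799/23567 = -944273723087/625633149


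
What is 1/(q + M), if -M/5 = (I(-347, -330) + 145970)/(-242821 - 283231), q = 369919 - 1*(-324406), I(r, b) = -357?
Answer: 526052/365251782965 ≈ 1.4402e-6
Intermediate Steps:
q = 694325 (q = 369919 + 324406 = 694325)
M = 728065/526052 (M = -5*(-357 + 145970)/(-242821 - 283231) = -728065/(-526052) = -728065*(-1)/526052 = -5*(-145613/526052) = 728065/526052 ≈ 1.3840)
1/(q + M) = 1/(694325 + 728065/526052) = 1/(365251782965/526052) = 526052/365251782965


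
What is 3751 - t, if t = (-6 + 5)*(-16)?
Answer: 3735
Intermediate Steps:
t = 16 (t = -1*(-16) = 16)
3751 - t = 3751 - 1*16 = 3751 - 16 = 3735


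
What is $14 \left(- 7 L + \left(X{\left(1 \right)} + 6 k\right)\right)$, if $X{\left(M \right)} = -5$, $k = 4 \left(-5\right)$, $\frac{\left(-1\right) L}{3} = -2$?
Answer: $-2338$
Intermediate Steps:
$L = 6$ ($L = \left(-3\right) \left(-2\right) = 6$)
$k = -20$
$14 \left(- 7 L + \left(X{\left(1 \right)} + 6 k\right)\right) = 14 \left(\left(-7\right) 6 + \left(-5 + 6 \left(-20\right)\right)\right) = 14 \left(-42 - 125\right) = 14 \left(-167\right) = -2338$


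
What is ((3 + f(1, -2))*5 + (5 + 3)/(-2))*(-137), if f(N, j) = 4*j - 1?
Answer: 4658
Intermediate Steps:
f(N, j) = -1 + 4*j
((3 + f(1, -2))*5 + (5 + 3)/(-2))*(-137) = ((3 + (-1 + 4*(-2)))*5 + (5 + 3)/(-2))*(-137) = ((3 + (-1 - 8))*5 - 1/2*8)*(-137) = ((3 - 9)*5 - 4)*(-137) = (-6*5 - 4)*(-137) = (-30 - 4)*(-137) = -34*(-137) = 4658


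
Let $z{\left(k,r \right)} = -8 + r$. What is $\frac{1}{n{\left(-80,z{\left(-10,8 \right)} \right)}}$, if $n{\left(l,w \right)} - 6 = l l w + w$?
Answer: $\frac{1}{6} \approx 0.16667$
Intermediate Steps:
$n{\left(l,w \right)} = 6 + w + w l^{2}$ ($n{\left(l,w \right)} = 6 + \left(l l w + w\right) = 6 + \left(l^{2} w + w\right) = 6 + \left(w l^{2} + w\right) = 6 + \left(w + w l^{2}\right) = 6 + w + w l^{2}$)
$\frac{1}{n{\left(-80,z{\left(-10,8 \right)} \right)}} = \frac{1}{6 + \left(-8 + 8\right) + \left(-8 + 8\right) \left(-80\right)^{2}} = \frac{1}{6 + 0 + 0 \cdot 6400} = \frac{1}{6 + 0 + 0} = \frac{1}{6}$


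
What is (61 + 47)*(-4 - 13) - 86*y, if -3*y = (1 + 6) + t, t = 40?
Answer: -1466/3 ≈ -488.67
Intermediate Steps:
y = -47/3 (y = -((1 + 6) + 40)/3 = -(7 + 40)/3 = -⅓*47 = -47/3 ≈ -15.667)
(61 + 47)*(-4 - 13) - 86*y = (61 + 47)*(-4 - 13) - 86*(-47/3) = 108*(-17) + 4042/3 = -1836 + 4042/3 = -1466/3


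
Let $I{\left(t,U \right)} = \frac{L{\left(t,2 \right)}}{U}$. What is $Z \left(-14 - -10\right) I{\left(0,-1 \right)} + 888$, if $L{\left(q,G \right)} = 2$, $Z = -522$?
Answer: $-3288$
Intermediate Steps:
$I{\left(t,U \right)} = \frac{2}{U}$
$Z \left(-14 - -10\right) I{\left(0,-1 \right)} + 888 = - 522 \left(-14 - -10\right) \frac{2}{-1} + 888 = - 522 \left(-14 + 10\right) 2 \left(-1\right) + 888 = - 522 \left(\left(-4\right) \left(-2\right)\right) + 888 = \left(-522\right) 8 + 888 = -4176 + 888 = -3288$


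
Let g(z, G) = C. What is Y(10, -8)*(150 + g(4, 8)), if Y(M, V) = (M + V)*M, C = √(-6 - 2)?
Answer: 3000 + 40*I*√2 ≈ 3000.0 + 56.569*I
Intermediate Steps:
C = 2*I*√2 (C = √(-8) = 2*I*√2 ≈ 2.8284*I)
Y(M, V) = M*(M + V)
g(z, G) = 2*I*√2
Y(10, -8)*(150 + g(4, 8)) = (10*(10 - 8))*(150 + 2*I*√2) = (10*2)*(150 + 2*I*√2) = 20*(150 + 2*I*√2) = 3000 + 40*I*√2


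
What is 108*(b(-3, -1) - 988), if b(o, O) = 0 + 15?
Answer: -105084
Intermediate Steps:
b(o, O) = 15
108*(b(-3, -1) - 988) = 108*(15 - 988) = 108*(-973) = -105084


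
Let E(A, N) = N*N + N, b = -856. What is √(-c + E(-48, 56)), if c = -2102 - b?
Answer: √4438 ≈ 66.618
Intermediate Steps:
c = -1246 (c = -2102 - 1*(-856) = -2102 + 856 = -1246)
E(A, N) = N + N² (E(A, N) = N² + N = N + N²)
√(-c + E(-48, 56)) = √(-1*(-1246) + 56*(1 + 56)) = √(1246 + 56*57) = √(1246 + 3192) = √4438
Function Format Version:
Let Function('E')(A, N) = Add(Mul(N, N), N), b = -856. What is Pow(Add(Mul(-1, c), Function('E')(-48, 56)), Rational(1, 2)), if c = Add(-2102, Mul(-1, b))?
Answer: Pow(4438, Rational(1, 2)) ≈ 66.618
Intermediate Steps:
c = -1246 (c = Add(-2102, Mul(-1, -856)) = Add(-2102, 856) = -1246)
Function('E')(A, N) = Add(N, Pow(N, 2)) (Function('E')(A, N) = Add(Pow(N, 2), N) = Add(N, Pow(N, 2)))
Pow(Add(Mul(-1, c), Function('E')(-48, 56)), Rational(1, 2)) = Pow(Add(Mul(-1, -1246), Mul(56, Add(1, 56))), Rational(1, 2)) = Pow(Add(1246, Mul(56, 57)), Rational(1, 2)) = Pow(Add(1246, 3192), Rational(1, 2)) = Pow(4438, Rational(1, 2))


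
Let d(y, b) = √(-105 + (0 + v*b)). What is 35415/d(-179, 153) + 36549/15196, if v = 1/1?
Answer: 279/116 + 11805*√3/4 ≈ 5114.1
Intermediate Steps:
v = 1
d(y, b) = √(-105 + b) (d(y, b) = √(-105 + (0 + 1*b)) = √(-105 + (0 + b)) = √(-105 + b))
35415/d(-179, 153) + 36549/15196 = 35415/(√(-105 + 153)) + 36549/15196 = 35415/(√48) + 36549*(1/15196) = 35415/((4*√3)) + 279/116 = 35415*(√3/12) + 279/116 = 11805*√3/4 + 279/116 = 279/116 + 11805*√3/4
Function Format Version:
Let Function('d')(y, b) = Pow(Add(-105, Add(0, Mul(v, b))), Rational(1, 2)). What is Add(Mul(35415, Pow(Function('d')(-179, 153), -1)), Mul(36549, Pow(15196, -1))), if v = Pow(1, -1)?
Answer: Add(Rational(279, 116), Mul(Rational(11805, 4), Pow(3, Rational(1, 2)))) ≈ 5114.1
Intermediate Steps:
v = 1
Function('d')(y, b) = Pow(Add(-105, b), Rational(1, 2)) (Function('d')(y, b) = Pow(Add(-105, Add(0, Mul(1, b))), Rational(1, 2)) = Pow(Add(-105, Add(0, b)), Rational(1, 2)) = Pow(Add(-105, b), Rational(1, 2)))
Add(Mul(35415, Pow(Function('d')(-179, 153), -1)), Mul(36549, Pow(15196, -1))) = Add(Mul(35415, Pow(Pow(Add(-105, 153), Rational(1, 2)), -1)), Mul(36549, Pow(15196, -1))) = Add(Mul(35415, Pow(Pow(48, Rational(1, 2)), -1)), Mul(36549, Rational(1, 15196))) = Add(Mul(35415, Pow(Mul(4, Pow(3, Rational(1, 2))), -1)), Rational(279, 116)) = Add(Mul(35415, Mul(Rational(1, 12), Pow(3, Rational(1, 2)))), Rational(279, 116)) = Add(Mul(Rational(11805, 4), Pow(3, Rational(1, 2))), Rational(279, 116)) = Add(Rational(279, 116), Mul(Rational(11805, 4), Pow(3, Rational(1, 2))))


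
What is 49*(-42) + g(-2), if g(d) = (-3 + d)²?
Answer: -2033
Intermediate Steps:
49*(-42) + g(-2) = 49*(-42) + (-3 - 2)² = -2058 + (-5)² = -2058 + 25 = -2033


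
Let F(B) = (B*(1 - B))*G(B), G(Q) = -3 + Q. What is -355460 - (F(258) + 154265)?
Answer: 16398305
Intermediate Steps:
F(B) = B*(1 - B)*(-3 + B) (F(B) = (B*(1 - B))*(-3 + B) = B*(1 - B)*(-3 + B))
-355460 - (F(258) + 154265) = -355460 - (-1*258*(-1 + 258)*(-3 + 258) + 154265) = -355460 - (-1*258*257*255 + 154265) = -355460 - (-16908030 + 154265) = -355460 - 1*(-16753765) = -355460 + 16753765 = 16398305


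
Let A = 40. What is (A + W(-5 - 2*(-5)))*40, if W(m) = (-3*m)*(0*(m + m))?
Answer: 1600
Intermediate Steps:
W(m) = 0 (W(m) = (-3*m)*(0*(2*m)) = -3*m*0 = 0)
(A + W(-5 - 2*(-5)))*40 = (40 + 0)*40 = 40*40 = 1600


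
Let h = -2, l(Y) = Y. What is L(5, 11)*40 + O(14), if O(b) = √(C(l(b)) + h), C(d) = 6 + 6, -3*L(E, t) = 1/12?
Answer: -10/9 + √10 ≈ 2.0512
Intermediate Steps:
L(E, t) = -1/36 (L(E, t) = -⅓/12 = -⅓*1/12 = -1/36)
C(d) = 12
O(b) = √10 (O(b) = √(12 - 2) = √10)
L(5, 11)*40 + O(14) = -1/36*40 + √10 = -10/9 + √10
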